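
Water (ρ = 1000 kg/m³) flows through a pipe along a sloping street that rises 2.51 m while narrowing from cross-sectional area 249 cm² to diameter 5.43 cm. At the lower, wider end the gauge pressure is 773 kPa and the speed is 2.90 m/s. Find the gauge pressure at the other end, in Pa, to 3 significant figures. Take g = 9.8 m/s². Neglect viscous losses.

P₂ ≈ 266000 Pa

Mass conservation (A₁v₁ = A₂v₂) gives v₂ = 2.90 × 249/23.2 = 31.2 m/s.
Energy conservation along the streamline gives P₂ = P₁ − ½ρ(v₂² − v₁²) − ρg(h₂ − h₁).
P₂ = 773000 + ½·1000·(2.90² − 31.2²) − 1000·9.8·(+2.51) = 773000 + (-482000) − (24600) = 266000 Pa.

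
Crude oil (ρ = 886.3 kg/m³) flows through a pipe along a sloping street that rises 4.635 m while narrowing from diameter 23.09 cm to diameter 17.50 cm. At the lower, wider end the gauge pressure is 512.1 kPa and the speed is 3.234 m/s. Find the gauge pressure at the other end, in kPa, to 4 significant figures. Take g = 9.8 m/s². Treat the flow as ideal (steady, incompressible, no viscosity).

462.4 kPa

The volume flow rate is constant, so v₂ = (A₁/A₂)v₁ = (418.7/240.5)·3.234 = 5.630 m/s.
Energy conservation along the streamline gives P₂ = P₁ − ½ρ(v₂² − v₁²) − ρg(h₂ − h₁).
P₂ = 512100 + ½·886.3·(3.234² − 5.630²) − 886.3·9.8·(+4.635) = 512100 + (-9412) − (40260) = 462400 Pa.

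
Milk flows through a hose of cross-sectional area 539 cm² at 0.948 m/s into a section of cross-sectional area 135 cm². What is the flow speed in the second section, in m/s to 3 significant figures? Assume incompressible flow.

v₂ ≈ 3.78 m/s

By continuity, v₂ = v₁·A₁/A₂ = 0.948·(539/135) = 3.78 m/s.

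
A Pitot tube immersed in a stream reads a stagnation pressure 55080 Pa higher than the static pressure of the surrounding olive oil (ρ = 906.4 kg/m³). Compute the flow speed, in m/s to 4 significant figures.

Bernoulli between the free stream and the stagnation point: ½ρv² = P_stag − P_static.
v = √(2ΔP/ρ) = √(2·55080/906.4) = 11.02 m/s.

v ≈ 11.02 m/s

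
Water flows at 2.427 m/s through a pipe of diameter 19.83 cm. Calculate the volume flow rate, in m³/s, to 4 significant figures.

Q = A·v = 0.03088 m² × 2.427 m/s = 0.07496 m³/s.

Q = 0.07496 m³/s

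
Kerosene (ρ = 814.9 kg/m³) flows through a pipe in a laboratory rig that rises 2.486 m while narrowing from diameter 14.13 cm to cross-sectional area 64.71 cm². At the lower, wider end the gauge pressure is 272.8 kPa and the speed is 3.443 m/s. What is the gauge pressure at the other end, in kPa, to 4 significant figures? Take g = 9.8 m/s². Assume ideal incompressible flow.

Mass conservation (A₁v₁ = A₂v₂) gives v₂ = 3.443 × 156.8/64.71 = 8.343 m/s.
Energy conservation along the streamline gives P₂ = P₁ − ½ρ(v₂² − v₁²) − ρg(h₂ − h₁).
P₂ = 272800 + ½·814.9·(3.443² − 8.343²) − 814.9·9.8·(+2.486) = 272800 + (-23530) − (19850) = 229400 Pa.

229.4 kPa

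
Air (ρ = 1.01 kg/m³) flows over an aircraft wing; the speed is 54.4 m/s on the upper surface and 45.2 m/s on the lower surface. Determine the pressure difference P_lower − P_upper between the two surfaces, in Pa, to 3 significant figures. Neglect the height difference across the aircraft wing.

ΔP = 463 Pa

The pressure is lower where the speed is higher: ΔP = ½ρ(v_up² − v_low²).
ΔP = ½·1.01·(54.4² − 45.2²) = 463 Pa.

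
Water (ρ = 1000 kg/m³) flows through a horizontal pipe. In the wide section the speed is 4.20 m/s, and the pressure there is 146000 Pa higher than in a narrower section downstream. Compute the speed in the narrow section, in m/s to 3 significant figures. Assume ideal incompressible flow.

With h₁ = h₂, rearranging Bernoulli gives v₂ = √(v₁² + 2ΔP/ρ).
v₂ = √(4.20² + 2·146000/1000) = √(17.6 + 292) = 17.6 m/s.

v₂ = 17.6 m/s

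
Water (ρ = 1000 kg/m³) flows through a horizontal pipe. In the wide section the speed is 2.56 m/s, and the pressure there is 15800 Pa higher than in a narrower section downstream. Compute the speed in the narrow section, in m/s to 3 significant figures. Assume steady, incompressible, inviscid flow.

v₂ ≈ 6.18 m/s

Along the level pipe P + ½ρv² is conserved, hence v₂² = v₁² + 2(P₁ − P₂)/ρ.
v₂ = √(2.56² + 2·15800/1000) = √(6.55 + 31.6) = 6.18 m/s.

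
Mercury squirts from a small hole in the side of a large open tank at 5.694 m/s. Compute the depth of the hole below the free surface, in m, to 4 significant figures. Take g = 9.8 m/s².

Torricelli: v = √(2gh), so h = v²/(2g).
h = 5.694²/(2·9.8) = 32.42/19.60 = 1.654 m.

1.654 m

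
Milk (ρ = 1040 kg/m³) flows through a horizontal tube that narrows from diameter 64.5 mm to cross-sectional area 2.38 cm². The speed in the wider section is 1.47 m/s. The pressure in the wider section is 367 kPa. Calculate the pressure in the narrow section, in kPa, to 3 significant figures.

Continuity gives A₁v₁ = A₂v₂, so v₂ = (32.7 cm²)/(2.38 cm²) × 1.47 m/s = 20.2 m/s.
The pipe is horizontal, so Bernoulli reduces to P₁ + ½ρv₁² = P₂ + ½ρv₂².
P₂ = P₁ − ½ρ(v₂² − v₁²) = 367000 − ½·1040·(20.2² − 1.47²) = 367000 − 211000 = 156000 Pa.

P₂ ≈ 156 kPa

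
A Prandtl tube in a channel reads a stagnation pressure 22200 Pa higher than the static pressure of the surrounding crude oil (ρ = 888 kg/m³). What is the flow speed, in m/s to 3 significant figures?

v ≈ 7.07 m/s

The dynamic pressure equals the rise in static pressure at the stagnation point: ΔP = ½ρv².
v = √(2ΔP/ρ) = √(2·22200/888) = 7.07 m/s.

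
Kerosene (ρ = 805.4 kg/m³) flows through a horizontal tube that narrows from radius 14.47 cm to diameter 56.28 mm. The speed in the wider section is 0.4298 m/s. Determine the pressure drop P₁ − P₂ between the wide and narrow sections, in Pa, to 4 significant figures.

ΔP ≈ 51940 Pa

By continuity, v₂ = v₁·A₁/A₂ = 0.4298·(657.8/24.88) = 11.36 m/s.
Bernoulli (h₁ = h₂): P₁ − P₂ = ½ρ(v₂² − v₁²).
P₁ − P₂ = ½·805.4·(11.36² − 0.4298²) = ½·805.4·129.0 = 51940 Pa.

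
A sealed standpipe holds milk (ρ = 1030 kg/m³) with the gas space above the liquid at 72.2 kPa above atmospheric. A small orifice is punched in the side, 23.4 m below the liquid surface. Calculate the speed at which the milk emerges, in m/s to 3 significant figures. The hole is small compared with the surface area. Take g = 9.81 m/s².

Take point 1 at the surface (v₁ ≈ 0) and point 2 at the hole (at atmospheric pressure). Bernoulli: P₁ + ρg h = P_atm + ½ρv₂².
With P₁ − P_atm = 72200 Pa, v₂ = √(2gh + 2ΔP/ρ) = √(2·9.81·23.4 + 2·72200/1030) = 24.5 m/s.

24.5 m/s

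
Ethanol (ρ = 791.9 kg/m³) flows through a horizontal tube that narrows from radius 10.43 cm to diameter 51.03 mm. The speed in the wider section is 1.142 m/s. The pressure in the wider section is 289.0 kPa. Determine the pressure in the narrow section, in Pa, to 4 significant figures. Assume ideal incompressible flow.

By continuity, v₂ = v₁·A₁/A₂ = 1.142·(341.8/20.45) = 19.08 m/s.
Bernoulli (h₁ = h₂): P₁ − P₂ = ½ρ(v₂² − v₁²).
P₂ = P₁ − ½ρ(v₂² − v₁²) = 289000 − ½·791.9·(19.08² − 1.142²) = 289000 − 143700 = 145300 Pa.

P₂ ≈ 145300 Pa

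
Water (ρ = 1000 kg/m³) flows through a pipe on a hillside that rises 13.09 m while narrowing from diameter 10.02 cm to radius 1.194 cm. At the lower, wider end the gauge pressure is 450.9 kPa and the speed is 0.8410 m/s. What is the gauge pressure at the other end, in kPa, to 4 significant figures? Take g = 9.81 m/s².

By continuity, v₂ = v₁·A₁/A₂ = 0.8410·(78.85/4.479) = 14.81 m/s.
Bernoulli: P₁ + ½ρv₁² + ρg h₁ = P₂ + ½ρv₂² + ρg h₂, so P₂ = P₁ + ½ρ(v₁² − v₂²) − ρg(h₂ − h₁).
P₂ = 450900 + ½·1000·(0.8410² − 14.81²) − 1000·9.81·(+13.09) = 450900 + (-109300) − (128400) = 213200 Pa.

P₂ ≈ 213.2 kPa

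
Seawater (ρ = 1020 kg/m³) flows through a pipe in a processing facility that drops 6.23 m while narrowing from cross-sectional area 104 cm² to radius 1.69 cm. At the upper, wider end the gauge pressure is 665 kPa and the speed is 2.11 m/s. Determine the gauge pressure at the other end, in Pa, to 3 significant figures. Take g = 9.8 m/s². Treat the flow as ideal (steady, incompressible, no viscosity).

P₂ = 425000 Pa

Mass conservation (A₁v₁ = A₂v₂) gives v₂ = 2.11 × 104/8.97 = 24.5 m/s.
Energy conservation along the streamline gives P₂ = P₁ − ½ρ(v₂² − v₁²) − ρg(h₂ − h₁).
P₂ = 665000 + ½·1020·(2.11² − 24.5²) − 1020·9.8·(−6.23) = 665000 + (-303000) − (-62300) = 425000 Pa.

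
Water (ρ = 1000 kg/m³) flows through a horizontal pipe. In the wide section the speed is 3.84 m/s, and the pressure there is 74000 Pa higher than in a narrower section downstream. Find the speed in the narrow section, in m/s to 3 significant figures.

v₂ ≈ 12.8 m/s

Horizontal Bernoulli: P₁ + ½ρv₁² = P₂ + ½ρv₂², so v₂² = v₁² + 2(P₁ − P₂)/ρ.
v₂ = √(3.84² + 2·74000/1000) = √(14.7 + 148) = 12.8 m/s.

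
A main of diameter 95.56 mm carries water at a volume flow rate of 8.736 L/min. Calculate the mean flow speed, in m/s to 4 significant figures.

Q = 8.736 L/min = 0.0001456 m³/s.
v = Q/A = 0.0001456 / 0.007172 = 0.02030 m/s.

v ≈ 0.02030 m/s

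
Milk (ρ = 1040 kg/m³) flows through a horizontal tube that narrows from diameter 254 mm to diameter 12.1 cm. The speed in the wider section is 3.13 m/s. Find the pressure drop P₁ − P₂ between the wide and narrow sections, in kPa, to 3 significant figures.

ΔP ≈ 93.8 kPa

By continuity, v₂ = v₁·A₁/A₂ = 3.13·(507/115) = 13.8 m/s.
The pipe is horizontal, so Bernoulli reduces to P₁ + ½ρv₁² = P₂ + ½ρv₂².
P₁ − P₂ = ½·1040·(13.8² − 3.13²) = ½·1040·180 = 93800 Pa.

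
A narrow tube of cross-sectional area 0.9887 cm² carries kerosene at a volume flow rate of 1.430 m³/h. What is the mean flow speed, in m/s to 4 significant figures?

v = 4.018 m/s

Q = 1.430 m³/h = 0.0003972 m³/s.
v = Q/A = 0.0003972 / 0.00009887 = 4.018 m/s.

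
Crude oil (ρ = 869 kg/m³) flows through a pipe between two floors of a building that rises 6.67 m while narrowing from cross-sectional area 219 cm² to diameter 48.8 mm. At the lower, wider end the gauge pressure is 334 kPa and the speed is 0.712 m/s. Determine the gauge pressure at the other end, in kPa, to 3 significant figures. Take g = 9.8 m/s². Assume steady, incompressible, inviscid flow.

P₂ = 247 kPa

Continuity gives A₁v₁ = A₂v₂, so v₂ = (219 cm²)/(18.7 cm²) × 0.712 m/s = 8.34 m/s.
Bernoulli: P₁ + ½ρv₁² + ρg h₁ = P₂ + ½ρv₂² + ρg h₂, so P₂ = P₁ + ½ρ(v₁² − v₂²) − ρg(h₂ − h₁).
P₂ = 334000 + ½·869·(0.712² − 8.34²) − 869·9.8·(+6.67) = 334000 + (-30000) − (56800) = 247000 Pa.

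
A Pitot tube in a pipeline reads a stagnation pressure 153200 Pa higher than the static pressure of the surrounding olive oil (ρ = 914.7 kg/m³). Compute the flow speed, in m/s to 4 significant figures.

v ≈ 18.30 m/s

Bernoulli between the free stream and the stagnation point: ½ρv² = P_stag − P_static.
v = √(2ΔP/ρ) = √(2·153200/914.7) = 18.30 m/s.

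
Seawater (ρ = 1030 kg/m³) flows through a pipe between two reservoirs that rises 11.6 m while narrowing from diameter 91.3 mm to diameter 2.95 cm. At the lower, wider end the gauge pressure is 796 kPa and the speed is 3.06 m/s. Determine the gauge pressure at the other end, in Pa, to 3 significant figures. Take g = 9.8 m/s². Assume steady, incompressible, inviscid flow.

The volume flow rate is constant, so v₂ = (A₁/A₂)v₁ = (65.5/6.83)·3.06 = 29.3 m/s.
Bernoulli: P₁ + ½ρv₁² + ρg h₁ = P₂ + ½ρv₂² + ρg h₂, so P₂ = P₁ + ½ρ(v₁² − v₂²) − ρg(h₂ − h₁).
P₂ = 796000 + ½·1030·(3.06² − 29.3²) − 1030·9.8·(+11.6) = 796000 + (-438000) − (117000) = 241000 Pa.

P₂ = 241000 Pa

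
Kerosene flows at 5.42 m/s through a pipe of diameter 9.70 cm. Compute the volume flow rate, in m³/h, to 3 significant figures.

Q = A·v = 0.00739 m² × 5.42 m/s = 0.0401 m³/s.
Converting: 0.0401 m³/s × 3600 = 144 m³/h.

Q = 144 m³/h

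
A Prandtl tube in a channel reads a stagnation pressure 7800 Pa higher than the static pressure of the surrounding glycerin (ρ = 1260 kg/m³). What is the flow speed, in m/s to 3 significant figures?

Bernoulli between the free stream and the stagnation point: ½ρv² = P_stag − P_static.
v = √(2ΔP/ρ) = √(2·7800/1260) = 3.52 m/s.

v ≈ 3.52 m/s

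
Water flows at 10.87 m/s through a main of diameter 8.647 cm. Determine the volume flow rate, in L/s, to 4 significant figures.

Q = A·v = 0.005872 m² × 10.87 m/s = 0.06383 m³/s.
Converting: 0.06383 m³/s × 1000 = 63.83 L/s.

Q = 63.83 L/s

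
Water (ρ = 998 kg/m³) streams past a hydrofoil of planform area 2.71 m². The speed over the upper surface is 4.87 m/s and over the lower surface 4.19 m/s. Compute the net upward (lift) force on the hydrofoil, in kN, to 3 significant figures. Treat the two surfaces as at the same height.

F ≈ 8.33 kN

From P + ½ρv² = const at equal height, P_low − P_up = ½ρ(v_up² − v_low²).
ΔP = ½·998·(4.87² − 4.19²) = 3070 Pa.
Lift = ΔP · A = 3070 × 2.71 = 8330 N.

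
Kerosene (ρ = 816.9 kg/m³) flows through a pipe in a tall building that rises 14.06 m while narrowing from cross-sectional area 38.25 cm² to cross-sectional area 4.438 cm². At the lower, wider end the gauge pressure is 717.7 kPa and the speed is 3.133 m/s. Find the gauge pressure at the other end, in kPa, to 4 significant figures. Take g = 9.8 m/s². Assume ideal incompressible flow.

Mass conservation (A₁v₁ = A₂v₂) gives v₂ = 3.133 × 38.25/4.438 = 27.00 m/s.
Applying Bernoulli between the two ends and solving for P₂: P₂ = P₁ + ½ρ(v₁² − v₂²) − ρgΔh.
P₂ = 717700 + ½·816.9·(3.133² − 27.00²) − 816.9·9.8·(+14.06) = 717700 + (-293800) − (112600) = 311300 Pa.

P₂ ≈ 311.3 kPa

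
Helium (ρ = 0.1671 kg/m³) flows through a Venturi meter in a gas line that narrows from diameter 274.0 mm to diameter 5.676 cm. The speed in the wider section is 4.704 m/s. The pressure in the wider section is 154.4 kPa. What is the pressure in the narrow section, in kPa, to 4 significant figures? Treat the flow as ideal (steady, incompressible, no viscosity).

By continuity, v₂ = v₁·A₁/A₂ = 4.704·(589.6/25.30) = 109.6 m/s.
The pipe is horizontal, so Bernoulli reduces to P₁ + ½ρv₁² = P₂ + ½ρv₂².
P₂ = P₁ − ½ρ(v₂² − v₁²) = 154400 − ½·0.1671·(109.6² − 4.704²) = 154400 − 1002 = 153400 Pa.

153.4 kPa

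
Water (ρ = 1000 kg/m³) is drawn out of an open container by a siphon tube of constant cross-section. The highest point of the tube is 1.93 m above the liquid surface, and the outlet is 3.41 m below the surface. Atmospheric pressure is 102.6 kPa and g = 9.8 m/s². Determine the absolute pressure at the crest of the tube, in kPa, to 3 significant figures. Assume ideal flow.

From the surface to the outlet (both open to atmosphere, surface at rest): v = √(2g·h_out) = √(2·9.8·3.41) = 8.18 m/s.
Continuity keeps v the same throughout the tube; from surface to crest, P_atm + 0 = P_top + ½ρv² + ρg·h_top.
P_top = 102600 − ½·1000·8.18² − 1000·9.8·1.93 = 50300 Pa.

P_top ≈ 50.3 kPa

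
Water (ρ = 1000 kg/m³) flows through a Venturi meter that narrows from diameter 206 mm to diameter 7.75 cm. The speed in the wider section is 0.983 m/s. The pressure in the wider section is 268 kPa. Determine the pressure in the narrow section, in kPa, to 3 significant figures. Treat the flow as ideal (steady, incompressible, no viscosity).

244 kPa

The volume flow rate is constant, so v₂ = (A₁/A₂)v₁ = (333/47.2)·0.983 = 6.95 m/s.
Bernoulli (h₁ = h₂): P₁ − P₂ = ½ρ(v₂² − v₁²).
P₂ = P₁ − ½ρ(v₂² − v₁²) = 268000 − ½·1000·(6.95² − 0.983²) = 268000 − 23600 = 244000 Pa.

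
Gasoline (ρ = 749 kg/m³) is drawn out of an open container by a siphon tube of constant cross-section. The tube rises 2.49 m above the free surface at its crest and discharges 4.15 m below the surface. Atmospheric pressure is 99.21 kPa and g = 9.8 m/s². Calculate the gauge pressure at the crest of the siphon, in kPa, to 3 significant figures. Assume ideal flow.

Bernoulli surface→outlet gives ½v² = g·h_out, so v = √(2·9.8·4.15) = 9.02 m/s.
Continuity keeps v the same throughout the tube; from surface to crest, P_atm + 0 = P_top + ½ρv² + ρg·h_top.
P_top = 99210 − ½·749·9.02² − 749·9.8·2.49 = 50500 Pa. So P_gauge = P_top − P_atm = -48700 Pa.

P_gauge = -48.7 kPa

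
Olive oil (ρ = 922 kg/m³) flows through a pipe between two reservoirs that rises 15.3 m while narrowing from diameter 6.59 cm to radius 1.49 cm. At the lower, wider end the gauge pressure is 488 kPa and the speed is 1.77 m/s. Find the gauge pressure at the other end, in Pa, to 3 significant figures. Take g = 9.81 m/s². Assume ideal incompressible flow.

Mass conservation (A₁v₁ = A₂v₂) gives v₂ = 1.77 × 34.1/6.97 = 8.66 m/s.
Energy conservation along the streamline gives P₂ = P₁ − ½ρ(v₂² − v₁²) − ρg(h₂ − h₁).
P₂ = 488000 + ½·922·(1.77² − 8.66²) − 922·9.81·(+15.3) = 488000 + (-33100) − (138000) = 317000 Pa.

317000 Pa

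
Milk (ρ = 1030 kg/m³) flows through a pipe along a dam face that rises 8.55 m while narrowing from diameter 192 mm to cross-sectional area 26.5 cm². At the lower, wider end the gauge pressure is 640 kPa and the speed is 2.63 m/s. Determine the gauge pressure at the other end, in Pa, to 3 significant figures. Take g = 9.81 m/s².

P₂ = 132000 Pa

Continuity gives A₁v₁ = A₂v₂, so v₂ = (290 cm²)/(26.5 cm²) × 2.63 m/s = 28.7 m/s.
Bernoulli: P₁ + ½ρv₁² + ρg h₁ = P₂ + ½ρv₂² + ρg h₂, so P₂ = P₁ + ½ρ(v₁² − v₂²) − ρg(h₂ − h₁).
P₂ = 640000 + ½·1030·(2.63² − 28.7²) − 1030·9.81·(+8.55) = 640000 + (-422000) − (86400) = 132000 Pa.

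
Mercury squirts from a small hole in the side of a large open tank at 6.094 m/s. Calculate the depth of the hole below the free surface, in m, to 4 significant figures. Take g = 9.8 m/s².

1.895 m

Inverting v = √(2gh) gives h = v² / 2g.
h = 6.094²/(2·9.8) = 37.14/19.60 = 1.895 m.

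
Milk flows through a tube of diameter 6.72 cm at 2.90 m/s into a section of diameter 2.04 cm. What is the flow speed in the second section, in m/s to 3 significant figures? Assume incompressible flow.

Mass conservation (A₁v₁ = A₂v₂) gives v₂ = 2.90 × 35.5/3.27 = 31.5 m/s.

v₂ ≈ 31.5 m/s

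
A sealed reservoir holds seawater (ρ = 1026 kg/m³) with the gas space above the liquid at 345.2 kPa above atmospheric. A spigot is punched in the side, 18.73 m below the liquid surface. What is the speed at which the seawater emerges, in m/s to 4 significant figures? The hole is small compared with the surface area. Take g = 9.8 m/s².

Take point 1 at the surface (v₁ ≈ 0) and point 2 at the hole (at atmospheric pressure). Bernoulli: P₁ + ρg h = P_atm + ½ρv₂².
With P₁ − P_atm = 345200 Pa, v₂ = √(2gh + 2ΔP/ρ) = √(2·9.8·18.73 + 2·345200/1026) = 32.25 m/s.

v = 32.25 m/s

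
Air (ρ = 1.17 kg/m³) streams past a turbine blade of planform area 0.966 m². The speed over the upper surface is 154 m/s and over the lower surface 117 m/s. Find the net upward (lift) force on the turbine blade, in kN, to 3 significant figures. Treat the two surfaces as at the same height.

With equal heights on the two surfaces, Bernoulli gives P_lower − P_upper = ½ρ(v_upper² − v_lower²).
ΔP = ½·1.17·(154² − 117²) = 5870 Pa.
Lift = ΔP · A = 5870 × 0.966 = 5670 N.

F = 5.67 kN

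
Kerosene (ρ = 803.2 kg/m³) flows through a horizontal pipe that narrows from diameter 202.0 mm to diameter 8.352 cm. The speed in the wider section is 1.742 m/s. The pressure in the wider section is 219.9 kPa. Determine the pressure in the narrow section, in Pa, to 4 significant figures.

P₂ ≈ 179400 Pa

Continuity gives A₁v₁ = A₂v₂, so v₂ = (320.5 cm²)/(54.79 cm²) × 1.742 m/s = 10.19 m/s.
The pipe is horizontal, so Bernoulli reduces to P₁ + ½ρv₁² = P₂ + ½ρv₂².
P₂ = P₁ − ½ρ(v₂² − v₁²) = 219900 − ½·803.2·(10.19² − 1.742²) = 219900 − 40480 = 179400 Pa.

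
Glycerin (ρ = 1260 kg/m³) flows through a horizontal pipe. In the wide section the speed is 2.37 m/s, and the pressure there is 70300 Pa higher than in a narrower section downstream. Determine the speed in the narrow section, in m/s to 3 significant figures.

Horizontal Bernoulli: P₁ + ½ρv₁² = P₂ + ½ρv₂², so v₂² = v₁² + 2(P₁ − P₂)/ρ.
v₂ = √(2.37² + 2·70300/1260) = √(5.62 + 112) = 10.8 m/s.

v₂ ≈ 10.8 m/s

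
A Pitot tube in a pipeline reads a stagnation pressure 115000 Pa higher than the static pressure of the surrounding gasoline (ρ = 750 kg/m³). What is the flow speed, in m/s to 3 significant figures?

v ≈ 17.5 m/s

Bernoulli between the free stream and the stagnation point: ½ρv² = P_stag − P_static.
v = √(2ΔP/ρ) = √(2·115000/750) = 17.5 m/s.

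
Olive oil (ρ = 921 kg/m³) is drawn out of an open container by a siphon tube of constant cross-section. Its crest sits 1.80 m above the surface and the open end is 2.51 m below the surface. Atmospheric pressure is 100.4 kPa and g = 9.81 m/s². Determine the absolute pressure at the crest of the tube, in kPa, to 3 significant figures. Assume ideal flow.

P_top ≈ 61.5 kPa

From the surface to the outlet (both open to atmosphere, surface at rest): v = √(2g·h_out) = √(2·9.81·2.51) = 7.02 m/s.
Continuity keeps v the same throughout the tube; from surface to crest, P_atm + 0 = P_top + ½ρv² + ρg·h_top.
P_top = 100400 − ½·921·7.02² − 921·9.81·1.80 = 61500 Pa.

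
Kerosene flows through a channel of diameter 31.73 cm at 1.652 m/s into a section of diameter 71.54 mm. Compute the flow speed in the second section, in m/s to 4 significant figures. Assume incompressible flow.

By continuity, v₂ = v₁·A₁/A₂ = 1.652·(790.7/40.20) = 32.50 m/s.

32.50 m/s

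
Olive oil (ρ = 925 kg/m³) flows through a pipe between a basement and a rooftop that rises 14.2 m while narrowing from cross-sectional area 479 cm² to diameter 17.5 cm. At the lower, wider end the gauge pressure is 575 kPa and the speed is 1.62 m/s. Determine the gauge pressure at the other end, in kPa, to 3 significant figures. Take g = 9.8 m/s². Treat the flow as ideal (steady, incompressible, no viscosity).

P₂ = 443 kPa

Continuity gives A₁v₁ = A₂v₂, so v₂ = (479 cm²)/(241 cm²) × 1.62 m/s = 3.23 m/s.
Applying Bernoulli between the two ends and solving for P₂: P₂ = P₁ + ½ρ(v₁² − v₂²) − ρgΔh.
P₂ = 575000 + ½·925·(1.62² − 3.23²) − 925·9.8·(+14.2) = 575000 + (-3600) − (129000) = 443000 Pa.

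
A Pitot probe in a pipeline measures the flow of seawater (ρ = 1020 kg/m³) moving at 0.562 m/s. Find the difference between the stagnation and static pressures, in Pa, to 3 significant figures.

At the stagnation point the flow is brought to rest, so Bernoulli gives P_stag − P_static = ½ρv².
ΔP = ½·1020·0.562² = 161 Pa.

ΔP ≈ 161 Pa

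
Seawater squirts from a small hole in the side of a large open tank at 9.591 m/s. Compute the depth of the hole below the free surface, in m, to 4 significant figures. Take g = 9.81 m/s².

h ≈ 4.688 m

For a small hole in a large open tank, ½v² = gh, giving h = v²/(2g).
h = 9.591²/(2·9.81) = 91.99/19.62 = 4.688 m.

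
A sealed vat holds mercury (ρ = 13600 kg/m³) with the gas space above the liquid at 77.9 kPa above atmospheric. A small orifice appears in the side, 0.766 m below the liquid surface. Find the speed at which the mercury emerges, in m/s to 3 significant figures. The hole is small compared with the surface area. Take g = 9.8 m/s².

Take point 1 at the surface (v₁ ≈ 0) and point 2 at the hole (at atmospheric pressure). Bernoulli: P₁ + ρg h = P_atm + ½ρv₂².
With P₁ − P_atm = 77900 Pa, v₂ = √(2gh + 2ΔP/ρ) = √(2·9.8·0.766 + 2·77900/13600) = 5.14 m/s.

v = 5.14 m/s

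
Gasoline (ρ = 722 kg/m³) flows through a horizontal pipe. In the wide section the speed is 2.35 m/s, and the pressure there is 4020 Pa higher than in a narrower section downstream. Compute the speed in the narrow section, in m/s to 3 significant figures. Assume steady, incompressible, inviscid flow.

4.08 m/s

Along the level pipe P + ½ρv² is conserved, hence v₂² = v₁² + 2(P₁ − P₂)/ρ.
v₂ = √(2.35² + 2·4020/722) = √(5.52 + 11.1) = 4.08 m/s.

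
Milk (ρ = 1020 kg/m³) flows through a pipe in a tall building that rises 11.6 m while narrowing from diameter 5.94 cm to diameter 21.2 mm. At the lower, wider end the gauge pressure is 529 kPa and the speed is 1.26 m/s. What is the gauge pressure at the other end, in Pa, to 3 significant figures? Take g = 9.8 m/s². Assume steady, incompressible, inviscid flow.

364000 Pa

By continuity, v₂ = v₁·A₁/A₂ = 1.26·(27.7/3.53) = 9.89 m/s.
Applying Bernoulli between the two ends and solving for P₂: P₂ = P₁ + ½ρ(v₁² − v₂²) − ρgΔh.
P₂ = 529000 + ½·1020·(1.26² − 9.89²) − 1020·9.8·(+11.6) = 529000 + (-49100) − (116000) = 364000 Pa.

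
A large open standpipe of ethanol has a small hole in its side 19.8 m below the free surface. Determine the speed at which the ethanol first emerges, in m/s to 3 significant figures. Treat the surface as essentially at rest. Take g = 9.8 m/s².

v = 19.7 m/s

Torricelli's result v = √(2gh) gives v = √(2·9.8·19.8) = 19.7 m/s.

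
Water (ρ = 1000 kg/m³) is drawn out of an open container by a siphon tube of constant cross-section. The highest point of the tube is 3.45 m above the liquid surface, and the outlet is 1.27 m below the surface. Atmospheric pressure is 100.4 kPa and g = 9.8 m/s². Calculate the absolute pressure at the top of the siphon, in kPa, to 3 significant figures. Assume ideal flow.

Bernoulli surface→outlet gives ½v² = g·h_out, so v = √(2·9.8·1.27) = 4.99 m/s.
Continuity keeps v the same throughout the tube; from surface to crest, P_atm + 0 = P_top + ½ρv² + ρg·h_top.
P_top = 100400 − ½·1000·4.99² − 1000·9.8·3.45 = 54100 Pa.

54.1 kPa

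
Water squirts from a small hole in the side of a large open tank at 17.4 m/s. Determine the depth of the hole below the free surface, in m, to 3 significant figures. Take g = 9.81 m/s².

For a small hole in a large open tank, ½v² = gh, giving h = v²/(2g).
h = 17.4²/(2·9.81) = 303/19.62 = 15.4 m.

h ≈ 15.4 m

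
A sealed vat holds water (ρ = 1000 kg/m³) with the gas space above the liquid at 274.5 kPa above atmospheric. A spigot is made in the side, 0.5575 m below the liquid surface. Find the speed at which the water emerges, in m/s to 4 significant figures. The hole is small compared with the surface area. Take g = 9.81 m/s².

Take point 1 at the surface (v₁ ≈ 0) and point 2 at the hole (at atmospheric pressure). Bernoulli: P₁ + ρg h = P_atm + ½ρv₂².
With P₁ − P_atm = 274500 Pa, v₂ = √(2gh + 2ΔP/ρ) = √(2·9.81·0.5575 + 2·274500/1000) = 23.66 m/s.

23.66 m/s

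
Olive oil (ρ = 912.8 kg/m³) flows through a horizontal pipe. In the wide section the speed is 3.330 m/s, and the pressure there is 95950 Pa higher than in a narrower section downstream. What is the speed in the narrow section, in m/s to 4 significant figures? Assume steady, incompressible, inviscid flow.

v₂ = 14.88 m/s

Along the level pipe P + ½ρv² is conserved, hence v₂² = v₁² + 2(P₁ − P₂)/ρ.
v₂ = √(3.330² + 2·95950/912.8) = √(11.09 + 210.2) = 14.88 m/s.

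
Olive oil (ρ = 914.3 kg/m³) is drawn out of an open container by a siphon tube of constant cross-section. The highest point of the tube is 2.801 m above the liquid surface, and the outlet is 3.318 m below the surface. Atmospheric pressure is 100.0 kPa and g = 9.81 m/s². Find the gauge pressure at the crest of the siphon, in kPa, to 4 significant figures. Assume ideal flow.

From the surface to the outlet (both open to atmosphere, surface at rest): v = √(2g·h_out) = √(2·9.81·3.318) = 8.068 m/s.
Continuity keeps v the same throughout the tube; from surface to crest, P_atm + 0 = P_top + ½ρv² + ρg·h_top.
P_top = 100000 − ½·914.3·8.068² − 914.3·9.81·2.801 = 45120 Pa. So P_gauge = P_top − P_atm = -54880 Pa.

P_gauge ≈ -54.88 kPa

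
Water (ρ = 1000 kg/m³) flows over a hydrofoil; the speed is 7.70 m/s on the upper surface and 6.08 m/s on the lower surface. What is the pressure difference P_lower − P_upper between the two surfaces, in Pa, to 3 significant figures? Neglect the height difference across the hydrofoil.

ΔP = 11200 Pa

The pressure is lower where the speed is higher: ΔP = ½ρ(v_up² − v_low²).
ΔP = ½·1000·(7.70² − 6.08²) = 11200 Pa.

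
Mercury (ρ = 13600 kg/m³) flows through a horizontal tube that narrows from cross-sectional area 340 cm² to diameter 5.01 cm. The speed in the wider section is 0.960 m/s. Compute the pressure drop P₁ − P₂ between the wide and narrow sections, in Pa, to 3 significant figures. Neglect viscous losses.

ΔP ≈ 1860000 Pa

By continuity, v₂ = v₁·A₁/A₂ = 0.960·(340/19.7) = 16.6 m/s.
Bernoulli (h₁ = h₂): P₁ − P₂ = ½ρ(v₂² − v₁²).
P₁ − P₂ = ½·13600·(16.6² − 0.960²) = ½·13600·273 = 1860000 Pa.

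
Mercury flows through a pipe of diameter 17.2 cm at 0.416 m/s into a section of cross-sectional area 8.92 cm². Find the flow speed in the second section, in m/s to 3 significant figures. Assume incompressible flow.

v₂ ≈ 10.8 m/s

By continuity, v₂ = v₁·A₁/A₂ = 0.416·(232/8.92) = 10.8 m/s.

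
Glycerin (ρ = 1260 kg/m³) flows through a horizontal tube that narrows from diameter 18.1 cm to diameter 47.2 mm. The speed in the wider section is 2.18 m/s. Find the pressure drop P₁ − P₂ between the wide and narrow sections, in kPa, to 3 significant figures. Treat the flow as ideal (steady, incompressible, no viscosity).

The volume flow rate is constant, so v₂ = (A₁/A₂)v₁ = (257/17.5)·2.18 = 32.1 m/s.
With no height change, Bernoulli's equation is P₁ + ½ρv₁² = P₂ + ½ρv₂².
P₁ − P₂ = ½·1260·(32.1² − 2.18²) = ½·1260·1020 = 644000 Pa.

ΔP = 644 kPa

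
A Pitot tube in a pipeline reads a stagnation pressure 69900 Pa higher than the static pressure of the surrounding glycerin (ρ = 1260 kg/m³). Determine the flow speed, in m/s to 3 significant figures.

v ≈ 10.5 m/s

The dynamic pressure equals the rise in static pressure at the stagnation point: ΔP = ½ρv².
v = √(2ΔP/ρ) = √(2·69900/1260) = 10.5 m/s.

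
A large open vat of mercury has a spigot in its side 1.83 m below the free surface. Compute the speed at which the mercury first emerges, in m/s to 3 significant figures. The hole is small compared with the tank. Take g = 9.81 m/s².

v ≈ 5.99 m/s

The surface is effectively still and both ends are open, so ½v² = gh and v = √(2·9.81·1.83) = 5.99 m/s.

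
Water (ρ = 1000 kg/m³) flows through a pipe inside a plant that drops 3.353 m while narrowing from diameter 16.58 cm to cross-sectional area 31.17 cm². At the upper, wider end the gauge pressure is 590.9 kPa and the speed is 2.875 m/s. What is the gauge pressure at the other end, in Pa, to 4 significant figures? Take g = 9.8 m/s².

P₂ = 429600 Pa

The volume flow rate is constant, so v₂ = (A₁/A₂)v₁ = (215.9/31.17)·2.875 = 19.91 m/s.
Bernoulli: P₁ + ½ρv₁² + ρg h₁ = P₂ + ½ρv₂² + ρg h₂, so P₂ = P₁ + ½ρ(v₁² − v₂²) − ρg(h₂ − h₁).
P₂ = 590900 + ½·1000·(2.875² − 19.91²) − 1000·9.8·(−3.353) = 590900 + (-194200) − (-32860) = 429600 Pa.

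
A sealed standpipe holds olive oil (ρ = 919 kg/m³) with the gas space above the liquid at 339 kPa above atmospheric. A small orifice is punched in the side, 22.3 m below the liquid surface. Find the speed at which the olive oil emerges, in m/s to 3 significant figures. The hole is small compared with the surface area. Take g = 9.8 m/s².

Take point 1 at the surface (v₁ ≈ 0) and point 2 at the hole (at atmospheric pressure). Bernoulli: P₁ + ρg h = P_atm + ½ρv₂².
With P₁ − P_atm = 339000 Pa, v₂ = √(2gh + 2ΔP/ρ) = √(2·9.8·22.3 + 2·339000/919) = 34.3 m/s.

34.3 m/s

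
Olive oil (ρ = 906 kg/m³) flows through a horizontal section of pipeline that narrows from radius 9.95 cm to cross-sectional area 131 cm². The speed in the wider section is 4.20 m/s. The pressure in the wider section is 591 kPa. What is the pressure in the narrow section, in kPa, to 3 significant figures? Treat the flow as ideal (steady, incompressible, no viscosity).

P₂ ≈ 554 kPa

The volume flow rate is constant, so v₂ = (A₁/A₂)v₁ = (311/131)·4.20 = 9.97 m/s.
The pipe is horizontal, so Bernoulli reduces to P₁ + ½ρv₁² = P₂ + ½ρv₂².
P₂ = P₁ − ½ρ(v₂² − v₁²) = 591000 − ½·906·(9.97² − 4.20²) = 591000 − 37100 = 554000 Pa.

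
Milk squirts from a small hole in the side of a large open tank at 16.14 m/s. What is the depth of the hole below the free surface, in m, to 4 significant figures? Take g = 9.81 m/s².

For a small hole in a large open tank, ½v² = gh, giving h = v²/(2g).
h = 16.14²/(2·9.81) = 260.5/19.62 = 13.28 m.

h = 13.28 m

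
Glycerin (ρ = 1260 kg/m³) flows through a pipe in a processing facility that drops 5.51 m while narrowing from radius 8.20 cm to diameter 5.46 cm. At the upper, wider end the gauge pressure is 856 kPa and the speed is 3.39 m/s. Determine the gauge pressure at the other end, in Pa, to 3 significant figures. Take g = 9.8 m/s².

Continuity gives A₁v₁ = A₂v₂, so v₂ = (211 cm²)/(23.4 cm²) × 3.39 m/s = 30.6 m/s.
Bernoulli: P₁ + ½ρv₁² + ρg h₁ = P₂ + ½ρv₂² + ρg h₂, so P₂ = P₁ + ½ρ(v₁² − v₂²) − ρg(h₂ − h₁).
P₂ = 856000 + ½·1260·(3.39² − 30.6²) − 1260·9.8·(−5.51) = 856000 + (-582000) − (-68000) = 342000 Pa.

P₂ = 342000 Pa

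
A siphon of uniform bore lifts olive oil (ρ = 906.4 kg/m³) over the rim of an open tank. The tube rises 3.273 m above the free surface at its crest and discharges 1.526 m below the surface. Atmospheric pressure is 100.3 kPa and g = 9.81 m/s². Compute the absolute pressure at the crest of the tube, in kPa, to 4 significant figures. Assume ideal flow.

P_top ≈ 57.63 kPa

From the surface to the outlet (both open to atmosphere, surface at rest): v = √(2g·h_out) = √(2·9.81·1.526) = 5.472 m/s.
The bore is uniform, so the speed at the crest is the same v. Bernoulli surface→crest: P_atm = P_top + ½ρv² + ρg·h_top.
P_top = 100300 − ½·906.4·5.472² − 906.4·9.81·3.273 = 57630 Pa.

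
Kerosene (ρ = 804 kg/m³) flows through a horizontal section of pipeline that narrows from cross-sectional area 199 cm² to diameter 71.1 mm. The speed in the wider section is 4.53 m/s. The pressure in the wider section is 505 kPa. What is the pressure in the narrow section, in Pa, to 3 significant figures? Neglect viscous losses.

P₂ ≈ 306000 Pa

By continuity, v₂ = v₁·A₁/A₂ = 4.53·(199/39.7) = 22.7 m/s.
Along the horizontal streamline, P + ½ρv² is constant.
P₂ = P₁ − ½ρ(v₂² − v₁²) = 505000 − ½·804·(22.7² − 4.53²) = 505000 − 199000 = 306000 Pa.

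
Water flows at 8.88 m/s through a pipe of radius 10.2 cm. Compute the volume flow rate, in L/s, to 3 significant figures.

Q = A·v = 0.0327 m² × 8.88 m/s = 0.290 m³/s.
Converting: 0.290 m³/s × 1000 = 290 L/s.

290 L/s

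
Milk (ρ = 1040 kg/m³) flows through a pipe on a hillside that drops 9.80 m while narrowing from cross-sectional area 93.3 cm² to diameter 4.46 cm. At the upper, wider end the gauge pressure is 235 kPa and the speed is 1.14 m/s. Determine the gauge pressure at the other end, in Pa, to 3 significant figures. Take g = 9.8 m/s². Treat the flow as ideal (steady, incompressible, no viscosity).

Mass conservation (A₁v₁ = A₂v₂) gives v₂ = 1.14 × 93.3/15.6 = 6.81 m/s.
Applying Bernoulli between the two ends and solving for P₂: P₂ = P₁ + ½ρ(v₁² − v₂²) − ρgΔh.
P₂ = 235000 + ½·1040·(1.14² − 6.81²) − 1040·9.8·(−9.80) = 235000 + (-23400) − (-99900) = 311000 Pa.

P₂ = 311000 Pa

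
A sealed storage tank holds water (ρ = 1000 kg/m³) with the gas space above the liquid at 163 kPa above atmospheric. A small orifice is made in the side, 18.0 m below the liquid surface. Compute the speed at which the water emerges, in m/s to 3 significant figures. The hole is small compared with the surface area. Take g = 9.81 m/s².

v = 26.1 m/s

Take point 1 at the surface (v₁ ≈ 0) and point 2 at the hole (at atmospheric pressure). Bernoulli: P₁ + ρg h = P_atm + ½ρv₂².
With P₁ − P_atm = 163000 Pa, v₂ = √(2gh + 2ΔP/ρ) = √(2·9.81·18.0 + 2·163000/1000) = 26.1 m/s.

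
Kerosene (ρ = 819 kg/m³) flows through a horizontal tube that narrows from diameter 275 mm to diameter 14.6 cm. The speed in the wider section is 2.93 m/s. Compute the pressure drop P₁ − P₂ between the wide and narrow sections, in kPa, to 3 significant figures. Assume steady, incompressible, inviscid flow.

Mass conservation (A₁v₁ = A₂v₂) gives v₂ = 2.93 × 594/167 = 10.4 m/s.
With no height change, Bernoulli's equation is P₁ + ½ρv₁² = P₂ + ½ρv₂².
P₁ − P₂ = ½·819·(10.4² − 2.93²) = ½·819·99.5 = 40700 Pa.

40.7 kPa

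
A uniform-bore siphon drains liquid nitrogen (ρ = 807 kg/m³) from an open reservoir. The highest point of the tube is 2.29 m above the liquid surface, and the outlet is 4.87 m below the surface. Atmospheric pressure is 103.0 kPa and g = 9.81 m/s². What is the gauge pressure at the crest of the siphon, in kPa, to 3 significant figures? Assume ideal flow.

From the surface to the outlet (both open to atmosphere, surface at rest): v = √(2g·h_out) = √(2·9.81·4.87) = 9.77 m/s.
With constant cross-section the crest speed equals v; applying Bernoulli from the surface up to the crest, P_top = P_atm − ½ρv² − ρg·h_top.
P_top = 103000 − ½·807·9.77² − 807·9.81·2.29 = 46300 Pa. So P_gauge = P_top − P_atm = -56700 Pa.

P_gauge ≈ -56.7 kPa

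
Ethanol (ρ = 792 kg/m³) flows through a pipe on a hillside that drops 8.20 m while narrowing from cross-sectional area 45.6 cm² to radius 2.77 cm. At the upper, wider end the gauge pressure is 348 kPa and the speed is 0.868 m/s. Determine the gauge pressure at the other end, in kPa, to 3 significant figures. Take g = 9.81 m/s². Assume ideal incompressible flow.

By continuity, v₂ = v₁·A₁/A₂ = 0.868·(45.6/24.1) = 1.64 m/s.
Applying Bernoulli between the two ends and solving for P₂: P₂ = P₁ + ½ρ(v₁² − v₂²) − ρgΔh.
P₂ = 348000 + ½·792·(0.868² − 1.64²) − 792·9.81·(−8.20) = 348000 + (-769) − (-63700) = 411000 Pa.

P₂ ≈ 411 kPa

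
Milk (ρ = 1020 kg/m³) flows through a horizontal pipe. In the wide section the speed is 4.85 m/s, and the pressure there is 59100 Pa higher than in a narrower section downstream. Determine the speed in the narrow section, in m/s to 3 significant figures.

v₂ ≈ 11.8 m/s

With h₁ = h₂, rearranging Bernoulli gives v₂ = √(v₁² + 2ΔP/ρ).
v₂ = √(4.85² + 2·59100/1020) = √(23.5 + 116) = 11.8 m/s.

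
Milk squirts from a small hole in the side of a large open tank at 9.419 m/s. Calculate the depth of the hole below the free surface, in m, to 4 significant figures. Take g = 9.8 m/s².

h = 4.526 m

For a small hole in a large open tank, ½v² = gh, giving h = v²/(2g).
h = 9.419²/(2·9.8) = 88.72/19.60 = 4.526 m.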